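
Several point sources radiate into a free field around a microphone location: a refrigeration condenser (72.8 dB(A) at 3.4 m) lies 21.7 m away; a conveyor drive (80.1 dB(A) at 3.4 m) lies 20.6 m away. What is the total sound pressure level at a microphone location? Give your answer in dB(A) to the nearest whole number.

65 dB(A)

Propagate each source to the receiver with L = L_ref − 20·log₁₀(r/r_ref), then add intensities.
refrigeration condenser: 72.8 − 20·log₁₀(21.7/3.4) = 72.8 − 16.10 = 56.70 dB(A).
conveyor drive: 80.1 − 20·log₁₀(20.6/3.4) = 80.1 − 15.65 = 64.45 dB(A).
Σ 10^(L/10) = 3.255e+06 → L_total = 10·log₁₀(3.255e+06) = 65.13 dB(A).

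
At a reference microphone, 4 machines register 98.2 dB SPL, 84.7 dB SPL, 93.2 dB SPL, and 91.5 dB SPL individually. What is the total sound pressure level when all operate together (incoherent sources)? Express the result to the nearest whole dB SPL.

100 dB SPL

For uncorrelated sources the intensities add, so convert each level to linear form, sum, and take 10·log₁₀ of the total.
Σ 10^(L/10) = 10^(98.2/10) + 10^(84.7/10) + 10^(93.2/10) + 10^(91.5/10) = 1.040e+10.
L_total = 10·log₁₀(1.040e+10) = 100.17 dB SPL.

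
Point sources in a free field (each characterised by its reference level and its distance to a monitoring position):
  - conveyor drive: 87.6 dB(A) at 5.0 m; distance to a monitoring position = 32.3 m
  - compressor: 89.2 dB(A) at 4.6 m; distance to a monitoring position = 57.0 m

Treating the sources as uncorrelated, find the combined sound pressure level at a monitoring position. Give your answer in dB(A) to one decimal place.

First find each source's level at the receiver (point-source: −20·log₁₀(r/r_ref)), then combine on an intensity basis.
conveyor drive: 87.6 − 20·log₁₀(32.3/5.0) = 87.6 − 16.20 = 71.40 dB(A).
compressor: 89.2 − 20·log₁₀(57.0/4.6) = 89.2 − 21.86 = 67.34 dB(A).
Σ 10^(L/10) = 1.921e+07 → L_total = 10·log₁₀(1.921e+07) = 72.83 dB(A).

72.8 dB(A)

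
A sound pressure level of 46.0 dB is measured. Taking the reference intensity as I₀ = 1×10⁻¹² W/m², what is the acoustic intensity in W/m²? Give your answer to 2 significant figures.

L = 10·log₁₀(I/I₀) ⇒ I = I₀·10^(L/10) = 10⁻¹² × 10^4.60.

4.0e-08 W/m²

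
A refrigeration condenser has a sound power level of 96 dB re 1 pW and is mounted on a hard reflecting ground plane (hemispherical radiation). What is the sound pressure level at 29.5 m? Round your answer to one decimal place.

58.6 dB

The power spreads over a hemisphere of area 2π·r², so L_p = L_w − 10·log₁₀(2π·r²).
2π·r² = 5468 m², 10·log₁₀ of that is 37.378 dB.
L_p = 96 − 37.378 = 58.62 dB.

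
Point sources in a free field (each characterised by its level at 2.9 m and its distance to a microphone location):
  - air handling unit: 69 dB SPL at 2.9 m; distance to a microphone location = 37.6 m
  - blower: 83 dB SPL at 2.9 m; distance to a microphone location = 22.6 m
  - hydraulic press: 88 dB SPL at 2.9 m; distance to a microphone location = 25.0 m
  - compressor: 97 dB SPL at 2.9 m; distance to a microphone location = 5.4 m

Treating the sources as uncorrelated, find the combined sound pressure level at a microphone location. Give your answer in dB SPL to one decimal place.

91.6 dB SPL

Propagate each source to the receiver with L = L_ref − 20·log₁₀(r/r_ref), then add intensities.
air handling unit: 69 − 20·log₁₀(37.6/2.9) = 69 − 22.26 = 46.74 dB SPL.
blower: 83 − 20·log₁₀(22.6/2.9) = 83 − 17.83 = 65.17 dB SPL.
hydraulic press: 88 − 20·log₁₀(25.0/2.9) = 88 − 18.71 = 69.29 dB SPL.
compressor: 97 − 20·log₁₀(5.4/2.9) = 97 − 5.40 = 91.60 dB SPL.
Σ 10^(L/10) = 1.457e+09 → L_total = 10·log₁₀(1.457e+09) = 91.64 dB SPL.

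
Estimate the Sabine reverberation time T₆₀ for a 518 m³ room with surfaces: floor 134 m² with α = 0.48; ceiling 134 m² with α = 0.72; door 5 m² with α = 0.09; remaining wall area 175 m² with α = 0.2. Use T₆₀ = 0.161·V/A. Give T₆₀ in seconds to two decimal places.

Summing Sᵢαᵢ: 134·0.48 + 134·0.72 + 5·0.09 + 175·0.2 = 196.25 m².
T₆₀ = 0.161·V/A = 0.161·518/196.25 = 0.425 s.

0.42 s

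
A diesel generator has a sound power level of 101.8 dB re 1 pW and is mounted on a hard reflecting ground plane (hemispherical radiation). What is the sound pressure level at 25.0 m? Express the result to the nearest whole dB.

66 dB

Free-field hemispherical radiation: L_p = L_w − 10·log₁₀(2π·r²), r = 25.0 m.
2π·r² = 3927 m², 10·log₁₀ of that is 35.941 dB.
L_p = 101.8 − 35.941 = 65.86 dB.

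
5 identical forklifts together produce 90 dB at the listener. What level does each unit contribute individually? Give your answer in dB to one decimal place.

5 equal contributions raise the level by 10·log₁₀ 5 = 6.990 dB, so each unit alone gives 90 − 6.990.

83.0 dB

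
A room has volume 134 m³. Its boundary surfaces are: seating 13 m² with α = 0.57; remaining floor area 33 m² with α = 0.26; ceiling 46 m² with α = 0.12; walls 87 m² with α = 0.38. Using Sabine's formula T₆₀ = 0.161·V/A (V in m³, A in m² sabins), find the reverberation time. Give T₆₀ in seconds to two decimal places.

Summing Sᵢαᵢ: 13·0.57 + 33·0.26 + 46·0.12 + 87·0.38 = 54.57 m².
T₆₀ = 0.161·V/A = 0.161·134/54.57 = 0.395 s.

0.40 s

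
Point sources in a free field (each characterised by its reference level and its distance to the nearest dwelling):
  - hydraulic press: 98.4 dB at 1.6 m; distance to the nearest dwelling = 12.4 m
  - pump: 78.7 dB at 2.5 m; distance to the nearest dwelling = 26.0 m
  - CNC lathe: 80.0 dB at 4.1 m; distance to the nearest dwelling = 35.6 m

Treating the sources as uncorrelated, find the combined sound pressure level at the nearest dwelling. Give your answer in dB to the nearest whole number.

Apply inverse-square spreading to bring every level to the receiver, then sum 10^(L/10).
hydraulic press: 98.4 − 20·log₁₀(12.4/1.6) = 98.4 − 17.79 = 80.61 dB.
pump: 78.7 − 20·log₁₀(26.0/2.5) = 78.7 − 20.34 = 58.36 dB.
CNC lathe: 80.0 − 20·log₁₀(35.6/4.1) = 80.0 − 18.77 = 61.23 dB.
Σ 10^(L/10) = 1.172e+08 → L_total = 10·log₁₀(1.172e+08) = 80.69 dB.

81 dB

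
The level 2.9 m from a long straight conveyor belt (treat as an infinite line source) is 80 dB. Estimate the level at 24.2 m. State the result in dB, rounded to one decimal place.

70.8 dB

For a line source, L₂ = L₁ − 10·log₁₀(r₂/r₁).
L₂ = 80 − 10·log₁₀(24.2/2.9) = 80 − 9.214 = 70.79 dB.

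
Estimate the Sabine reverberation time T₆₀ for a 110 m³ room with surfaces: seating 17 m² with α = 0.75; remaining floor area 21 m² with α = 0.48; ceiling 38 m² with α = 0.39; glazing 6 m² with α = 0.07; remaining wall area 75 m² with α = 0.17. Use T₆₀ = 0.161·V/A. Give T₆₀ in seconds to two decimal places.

0.35 s

A = Σ Sᵢαᵢ = 17·0.75 + 21·0.48 + 38·0.39 + 6·0.07 + 75·0.17 = 50.82 m².
T₆₀ = 0.161·V/A = 0.161·110/50.82 = 0.348 s.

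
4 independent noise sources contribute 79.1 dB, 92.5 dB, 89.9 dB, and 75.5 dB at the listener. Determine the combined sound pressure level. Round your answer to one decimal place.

94.6 dB

Incoherent sources combine by intensity addition: L_total = 10·log₁₀(Σ 10^(L_i/10)).
Σ 10^(L/10) = 10^(79.1/10) + 10^(92.5/10) + 10^(89.9/10) + 10^(75.5/10) = 2.872e+09.
L_total = 10·log₁₀(2.872e+09) = 94.58 dB.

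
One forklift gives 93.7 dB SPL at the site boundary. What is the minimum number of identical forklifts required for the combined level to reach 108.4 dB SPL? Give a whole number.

30

The shortfall is 108.4 − 93.7 = 14.7 dB, and N units add 10·log₁₀ N, so need 10·log₁₀ N ≥ 14.7.
N ≥ 10^(14.7/10) = 29.512, so N = 30.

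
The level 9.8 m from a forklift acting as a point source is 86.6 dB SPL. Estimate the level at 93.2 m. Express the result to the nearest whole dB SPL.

Spherical spreading from a point source gives a 20·log₁₀(r₂/r₁) drop.
L₂ = 86.6 − 20·log₁₀(93.2/9.8) = 86.6 − 19.564 = 67.04 dB SPL.

67 dB SPL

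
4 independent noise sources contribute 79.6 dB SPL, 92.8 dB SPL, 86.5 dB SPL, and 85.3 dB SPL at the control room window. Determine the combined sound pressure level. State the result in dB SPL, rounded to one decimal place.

94.4 dB SPL

For uncorrelated sources the intensities add, so convert each level to linear form, sum, and take 10·log₁₀ of the total.
Σ 10^(L/10) = 10^(79.6/10) + 10^(92.8/10) + 10^(86.5/10) + 10^(85.3/10) = 2.782e+09.
L_total = 10·log₁₀(2.782e+09) = 94.44 dB SPL.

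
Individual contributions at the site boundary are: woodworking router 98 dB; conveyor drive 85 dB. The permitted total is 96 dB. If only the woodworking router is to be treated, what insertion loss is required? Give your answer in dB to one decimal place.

The untreated sources together contribute 10^(85/10) = 3.162e+08, i.e. 85.00 dB.
To meet 96 dB overall, the treated woodworking router may contribute at most 10^(96/10) − 3.162e+08 = 3.665e+09, i.e. 95.64 dB.
So the woodworking router must be reduced from 98 to 95.64 dB: IL = 2.36 dB.

2.4 dB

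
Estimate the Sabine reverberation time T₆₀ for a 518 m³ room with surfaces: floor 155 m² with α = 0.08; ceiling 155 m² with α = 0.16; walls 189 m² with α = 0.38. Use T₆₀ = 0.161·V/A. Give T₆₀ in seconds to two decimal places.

0.76 s

Summing Sᵢαᵢ: 155·0.08 + 155·0.16 + 189·0.38 = 109.02 m².
T₆₀ = 0.161 × 518 / 109.02 = 0.765 s.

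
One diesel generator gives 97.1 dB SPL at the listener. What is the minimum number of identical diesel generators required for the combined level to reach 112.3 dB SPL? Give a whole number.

The shortfall is 112.3 − 97.1 = 15.2 dB, and N units add 10·log₁₀ N, so need 10·log₁₀ N ≥ 15.2.
N ≥ 10^(15.2/10) = 33.113, so N = 34.

34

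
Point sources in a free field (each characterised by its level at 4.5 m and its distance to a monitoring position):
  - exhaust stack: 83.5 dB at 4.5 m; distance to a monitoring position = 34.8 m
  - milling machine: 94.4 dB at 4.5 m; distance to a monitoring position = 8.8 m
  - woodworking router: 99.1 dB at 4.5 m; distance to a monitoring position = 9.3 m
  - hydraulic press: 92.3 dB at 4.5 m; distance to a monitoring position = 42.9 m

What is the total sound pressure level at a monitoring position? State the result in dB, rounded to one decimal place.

94.2 dB

First find each source's level at the receiver (point-source: −20·log₁₀(r/r_ref)), then combine on an intensity basis.
exhaust stack: 83.5 − 20·log₁₀(34.8/4.5) = 83.5 − 17.77 = 65.73 dB.
milling machine: 94.4 − 20·log₁₀(8.8/4.5) = 94.4 − 5.83 = 88.57 dB.
woodworking router: 99.1 − 20·log₁₀(9.3/4.5) = 99.1 − 6.31 = 92.79 dB.
hydraulic press: 92.3 − 20·log₁₀(42.9/4.5) = 92.3 − 19.58 = 72.72 dB.
Σ 10^(L/10) = 2.646e+09 → L_total = 10·log₁₀(2.646e+09) = 94.23 dB.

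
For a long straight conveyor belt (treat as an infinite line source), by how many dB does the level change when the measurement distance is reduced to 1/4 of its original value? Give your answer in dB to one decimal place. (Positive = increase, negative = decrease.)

+6.0 dB

Line-source spreading: ΔL = −10·log₁₀(r₂/r₁).
ΔL = −10·log₁₀(0.25) = +6.02 dB.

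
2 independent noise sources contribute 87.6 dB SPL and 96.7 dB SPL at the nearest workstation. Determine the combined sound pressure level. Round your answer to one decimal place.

Incoherent sources combine by intensity addition: L_total = 10·log₁₀(Σ 10^(L_i/10)).
Σ 10^(L/10) = 10^(87.6/10) + 10^(96.7/10) = 5.253e+09.
L_total = 10·log₁₀(5.253e+09) = 97.20 dB SPL.

97.2 dB SPL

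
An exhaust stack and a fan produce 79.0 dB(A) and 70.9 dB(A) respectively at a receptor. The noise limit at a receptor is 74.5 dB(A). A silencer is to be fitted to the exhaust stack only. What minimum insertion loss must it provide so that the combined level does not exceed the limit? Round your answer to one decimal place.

Fixed contribution from the other source: Σ 10^(L/10) = 10^(70.9/10) = 1.230e+07 (70.90 dB(A)).
The limit corresponds to 10^(74.5/10) = 2.818e+07; subtracting the fixed part leaves 1.588e+07 for the exhaust stack, i.e. 72.01 dB(A).
Required insertion loss = 79.0 − 72.01 = 6.99 dB.

7.0 dB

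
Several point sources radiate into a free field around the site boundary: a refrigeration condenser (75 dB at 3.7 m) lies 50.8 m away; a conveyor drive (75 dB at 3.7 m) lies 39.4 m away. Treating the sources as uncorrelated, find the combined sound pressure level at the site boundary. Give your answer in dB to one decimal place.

Propagate each source to the receiver with L = L_ref − 20·log₁₀(r/r_ref), then add intensities.
refrigeration condenser: 75 − 20·log₁₀(50.8/3.7) = 75 − 22.75 = 52.25 dB.
conveyor drive: 75 − 20·log₁₀(39.4/3.7) = 75 − 20.55 = 54.45 dB.
Σ 10^(L/10) = 4.466e+05 → L_total = 10·log₁₀(4.466e+05) = 56.50 dB.

56.5 dB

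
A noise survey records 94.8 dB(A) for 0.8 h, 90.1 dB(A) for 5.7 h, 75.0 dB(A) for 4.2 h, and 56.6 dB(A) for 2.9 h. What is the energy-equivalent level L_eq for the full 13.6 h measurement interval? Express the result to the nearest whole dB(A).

The energy average is taken in the linear domain: L_eq = 10·log₁₀[(Σ tᵢ·10^(Lᵢ/10))/T], T = 13.6 h.
Σ tᵢ·10^(Lᵢ/10) = 0.8·10^(94.8/10) + 5.7·10^(90.1/10) + 4.2·10^(75.0/10) + 2.9·10^(56.6/10) = 8.383e+09.
L_eq = 10·log₁₀(8.383e+09/13.6) = 87.90 dB(A).

88 dB(A)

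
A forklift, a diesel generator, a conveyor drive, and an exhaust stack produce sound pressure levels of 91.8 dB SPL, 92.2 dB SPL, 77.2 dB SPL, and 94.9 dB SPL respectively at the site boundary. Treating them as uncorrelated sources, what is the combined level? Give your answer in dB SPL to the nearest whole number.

For uncorrelated sources the intensities add, so convert each level to linear form, sum, and take 10·log₁₀ of the total.
Σ 10^(L/10) = 10^(91.8/10) + 10^(92.2/10) + 10^(77.2/10) + 10^(94.9/10) = 6.316e+09.
L_total = 10·log₁₀(6.316e+09) = 98.00 dB SPL.

98 dB SPL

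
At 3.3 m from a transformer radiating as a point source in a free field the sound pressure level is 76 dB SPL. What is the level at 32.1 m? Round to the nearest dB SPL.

Point-source attenuation: ΔL = 20·log₁₀(r₂/r₁) = 20·log₁₀(32.1/3.3) = 19.760 dB.
L₂ = 76 − 20·log₁₀(32.1/3.3) = 76 − 19.760 = 56.24 dB SPL.

56 dB SPL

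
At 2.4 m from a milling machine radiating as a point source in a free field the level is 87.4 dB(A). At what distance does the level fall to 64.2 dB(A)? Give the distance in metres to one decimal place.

Point-source spreading drops the level by 20·log₁₀(r₂/r₁); inverting, r₂/r₁ = 10^(ΔL/20).
r₂ = 2.4·10^((87.4−64.2)/20) = 2.4·10^(23.2/20) = 34.69 m.

34.7 m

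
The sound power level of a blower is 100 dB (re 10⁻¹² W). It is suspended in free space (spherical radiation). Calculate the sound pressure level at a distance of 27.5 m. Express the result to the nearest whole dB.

The power spreads over a sphere of area 4π·r², so L_p = L_w − 10·log₁₀(4π·r²).
4π·r² = 9503 m², 10·log₁₀ of that is 39.779 dB.
L_p = 100 − 39.779 = 60.22 dB.

60 dB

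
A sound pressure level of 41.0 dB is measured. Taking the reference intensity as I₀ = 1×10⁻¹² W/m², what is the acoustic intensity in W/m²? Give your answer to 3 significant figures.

1.26e-08 W/m²

I/I₀ = 10^(41.0/10) = 1.259e+04, so I = 1.259e+04 × 10⁻¹² W/m².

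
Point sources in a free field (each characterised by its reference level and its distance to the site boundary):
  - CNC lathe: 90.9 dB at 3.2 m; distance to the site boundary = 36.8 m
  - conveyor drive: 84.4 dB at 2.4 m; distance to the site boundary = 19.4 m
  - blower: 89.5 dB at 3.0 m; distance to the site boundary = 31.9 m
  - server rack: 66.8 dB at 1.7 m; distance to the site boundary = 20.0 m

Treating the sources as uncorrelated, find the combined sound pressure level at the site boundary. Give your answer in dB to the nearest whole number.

First find each source's level at the receiver (point-source: −20·log₁₀(r/r_ref)), then combine on an intensity basis.
CNC lathe: 90.9 − 20·log₁₀(36.8/3.2) = 90.9 − 21.21 = 69.69 dB.
conveyor drive: 84.4 − 20·log₁₀(19.4/2.4) = 84.4 − 18.15 = 66.25 dB.
blower: 89.5 − 20·log₁₀(31.9/3.0) = 89.5 − 20.53 = 68.97 dB.
server rack: 66.8 − 20·log₁₀(20.0/1.7) = 66.8 − 21.41 = 45.39 dB.
Σ 10^(L/10) = 2.143e+07 → L_total = 10·log₁₀(2.143e+07) = 73.31 dB.

73 dB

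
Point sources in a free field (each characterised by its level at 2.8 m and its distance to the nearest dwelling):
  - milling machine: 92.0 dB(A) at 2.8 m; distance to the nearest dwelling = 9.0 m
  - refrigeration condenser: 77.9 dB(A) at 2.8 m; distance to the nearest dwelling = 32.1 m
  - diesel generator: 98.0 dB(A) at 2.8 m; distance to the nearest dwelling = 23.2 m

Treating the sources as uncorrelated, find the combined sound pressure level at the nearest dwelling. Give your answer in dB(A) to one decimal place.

Apply inverse-square spreading to bring every level to the receiver, then sum 10^(L/10).
milling machine: 92.0 − 20·log₁₀(9.0/2.8) = 92.0 − 10.14 = 81.86 dB(A).
refrigeration condenser: 77.9 − 20·log₁₀(32.1/2.8) = 77.9 − 21.19 = 56.71 dB(A).
diesel generator: 98.0 − 20·log₁₀(23.2/2.8) = 98.0 − 18.37 = 79.63 dB(A).
Σ 10^(L/10) = 2.458e+08 → L_total = 10·log₁₀(2.458e+08) = 83.91 dB(A).

83.9 dB(A)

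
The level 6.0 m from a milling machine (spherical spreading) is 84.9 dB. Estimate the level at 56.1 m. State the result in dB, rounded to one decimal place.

Spherical spreading from a point source gives a 20·log₁₀(r₂/r₁) drop.
L₂ = 84.9 − 20·log₁₀(56.1/6.0) = 84.9 − 19.416 = 65.48 dB.

65.5 dB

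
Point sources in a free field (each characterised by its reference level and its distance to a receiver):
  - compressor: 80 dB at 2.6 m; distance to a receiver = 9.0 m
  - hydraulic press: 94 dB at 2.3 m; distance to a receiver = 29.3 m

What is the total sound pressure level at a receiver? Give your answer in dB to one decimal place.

73.8 dB

First find each source's level at the receiver (point-source: −20·log₁₀(r/r_ref)), then combine on an intensity basis.
compressor: 80 − 20·log₁₀(9.0/2.6) = 80 − 10.79 = 69.21 dB.
hydraulic press: 94 − 20·log₁₀(29.3/2.3) = 94 − 22.10 = 71.90 dB.
Σ 10^(L/10) = 2.382e+07 → L_total = 10·log₁₀(2.382e+07) = 73.77 dB.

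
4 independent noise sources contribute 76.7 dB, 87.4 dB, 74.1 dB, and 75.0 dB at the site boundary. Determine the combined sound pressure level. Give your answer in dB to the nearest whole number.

88 dB

Incoherent sources combine by intensity addition: L_total = 10·log₁₀(Σ 10^(L_i/10)).
Σ 10^(L/10) = 10^(76.7/10) + 10^(87.4/10) + 10^(74.1/10) + 10^(75.0/10) = 6.536e+08.
L_total = 10·log₁₀(6.536e+08) = 88.15 dB.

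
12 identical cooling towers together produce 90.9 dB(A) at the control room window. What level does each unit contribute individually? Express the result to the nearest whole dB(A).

For N identical incoherent sources L_total = L₁ + 10·log₁₀ N, so L₁ = 90.9 − 10·log₁₀(12) = 90.9 − 10.792.

80 dB(A)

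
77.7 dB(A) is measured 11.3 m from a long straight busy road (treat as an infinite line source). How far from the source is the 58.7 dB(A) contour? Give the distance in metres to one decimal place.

The 19.0 dB drop corresponds to a distance ratio of 10^(19.0/10) for a line source.
r₂ = 11.3·10^((77.7−58.7)/10) = 11.3·10^(19.0/10) = 897.59 m.

897.6 m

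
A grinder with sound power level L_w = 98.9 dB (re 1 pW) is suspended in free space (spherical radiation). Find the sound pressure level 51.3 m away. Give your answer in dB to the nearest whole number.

54 dB

The power spreads over a sphere of area 4π·r², so L_p = L_w − 10·log₁₀(4π·r²).
4π·r² = 3.307e+04 m², 10·log₁₀ of that is 45.194 dB.
L_p = 98.9 − 45.194 = 53.71 dB.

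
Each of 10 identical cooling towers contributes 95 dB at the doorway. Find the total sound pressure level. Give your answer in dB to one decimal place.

N identical incoherent sources raise the level by 10·log₁₀ N.
L_total = 95 + 10·log₁₀(10) = 95 + 10.000 = 105.00 dB.

105.0 dB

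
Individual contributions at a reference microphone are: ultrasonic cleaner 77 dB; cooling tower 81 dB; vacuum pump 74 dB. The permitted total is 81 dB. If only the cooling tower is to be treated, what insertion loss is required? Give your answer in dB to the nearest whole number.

Everything except the cooling tower sums to 10^(77/10) + 10^(74/10) = 7.524e+07 in linear terms, 78.76 dB.
The limit corresponds to 10^(81/10) = 1.259e+08; subtracting the fixed part leaves 5.065e+07 for the cooling tower, i.e. 77.05 dB.
Required insertion loss = 81 − 77.05 = 3.95 dB.

4 dB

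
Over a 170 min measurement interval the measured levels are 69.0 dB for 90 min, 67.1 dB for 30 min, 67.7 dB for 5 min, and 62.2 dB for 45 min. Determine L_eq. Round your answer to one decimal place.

67.6 dB

The energy average is taken in the linear domain: L_eq = 10·log₁₀[(Σ tᵢ·10^(Lᵢ/10))/T], T = 170 min.
Σ tᵢ·10^(Lᵢ/10) = 90·10^(69.0/10) + 30·10^(67.1/10) + 5·10^(67.7/10) + 45·10^(62.2/10) = 9.729e+08.
L_eq = 10·log₁₀(9.729e+08/170) = 67.58 dB.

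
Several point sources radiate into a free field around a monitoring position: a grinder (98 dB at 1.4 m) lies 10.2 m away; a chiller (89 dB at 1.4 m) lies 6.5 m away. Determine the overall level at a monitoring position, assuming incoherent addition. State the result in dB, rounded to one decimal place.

81.9 dB

First find each source's level at the receiver (point-source: −20·log₁₀(r/r_ref)), then combine on an intensity basis.
grinder: 98 − 20·log₁₀(10.2/1.4) = 98 − 17.25 = 80.75 dB.
chiller: 89 − 20·log₁₀(6.5/1.4) = 89 − 13.34 = 75.66 dB.
Σ 10^(L/10) = 1.557e+08 → L_total = 10·log₁₀(1.557e+08) = 81.92 dB.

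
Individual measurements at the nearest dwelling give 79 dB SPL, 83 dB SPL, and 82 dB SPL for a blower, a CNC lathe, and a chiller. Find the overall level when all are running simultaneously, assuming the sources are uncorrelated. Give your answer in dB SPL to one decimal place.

86.4 dB SPL

For uncorrelated sources the intensities add, so convert each level to linear form, sum, and take 10·log₁₀ of the total.
Σ 10^(L/10) = 10^(79/10) + 10^(83/10) + 10^(82/10) = 4.374e+08.
L_total = 10·log₁₀(4.374e+08) = 86.41 dB SPL.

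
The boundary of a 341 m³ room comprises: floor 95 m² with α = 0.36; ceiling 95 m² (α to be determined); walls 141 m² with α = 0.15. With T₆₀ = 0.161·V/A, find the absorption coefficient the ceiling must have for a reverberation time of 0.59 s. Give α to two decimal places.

0.40

From T₆₀ = 0.161·V/A, the target T₆₀ = 0.59 s needs A = 0.161·341/0.59 = 93.05 m².
Absorption from the other surfaces = 95·0.36 + 141·0.15 = 55.35 m², so the ceiling must supply 37.70 m² over 95 m².
α = 37.70/95 = 0.397.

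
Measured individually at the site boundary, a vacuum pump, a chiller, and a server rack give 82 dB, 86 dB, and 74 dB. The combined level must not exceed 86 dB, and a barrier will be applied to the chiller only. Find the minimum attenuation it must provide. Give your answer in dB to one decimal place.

The untreated sources together contribute 10^(82/10) + 10^(74/10) = 1.836e+08, i.e. 82.64 dB.
To meet 86 dB overall, the treated chiller may contribute at most 10^(86/10) − 1.836e+08 = 2.145e+08, i.e. 83.31 dB.
So the chiller must be reduced from 86 to 83.31 dB: IL = 2.69 dB.

2.7 dB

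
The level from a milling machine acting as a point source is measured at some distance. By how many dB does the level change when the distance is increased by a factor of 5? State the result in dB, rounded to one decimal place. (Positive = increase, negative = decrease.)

A point source loses 6 dB per doubling of distance; generally ΔL = −20·log₁₀(r₂/r₁).
ΔL = −20·log₁₀(5) = -13.98 dB.

-14.0 dB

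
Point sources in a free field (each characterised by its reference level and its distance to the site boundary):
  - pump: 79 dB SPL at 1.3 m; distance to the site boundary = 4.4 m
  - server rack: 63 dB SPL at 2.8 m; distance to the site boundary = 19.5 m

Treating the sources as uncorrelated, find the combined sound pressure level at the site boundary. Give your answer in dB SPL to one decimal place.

First find each source's level at the receiver (point-source: −20·log₁₀(r/r_ref)), then combine on an intensity basis.
pump: 79 − 20·log₁₀(4.4/1.3) = 79 − 10.59 = 68.41 dB SPL.
server rack: 63 − 20·log₁₀(19.5/2.8) = 63 − 16.86 = 46.14 dB SPL.
Σ 10^(L/10) = 6.975e+06 → L_total = 10·log₁₀(6.975e+06) = 68.44 dB SPL.

68.4 dB SPL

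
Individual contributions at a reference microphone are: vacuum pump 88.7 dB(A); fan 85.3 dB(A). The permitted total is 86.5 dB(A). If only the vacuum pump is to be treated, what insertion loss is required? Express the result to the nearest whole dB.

Fixed contribution from the other source: Σ 10^(L/10) = 10^(85.3/10) = 3.388e+08 (85.30 dB(A)).
The limit corresponds to 10^(86.5/10) = 4.467e+08; subtracting the fixed part leaves 1.078e+08 for the vacuum pump, i.e. 80.33 dB(A).
Required insertion loss = 88.7 − 80.33 = 8.37 dB.

8 dB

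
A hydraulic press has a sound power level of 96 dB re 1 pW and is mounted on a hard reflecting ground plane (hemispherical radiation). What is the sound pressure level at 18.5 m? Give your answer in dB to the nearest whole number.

L_p = L_w − 10·log₁₀(2π·r²) with r = 18.5 m.
2π·r² = 2150 m², 10·log₁₀ of that is 33.325 dB.
L_p = 96 − 33.325 = 62.67 dB.

63 dB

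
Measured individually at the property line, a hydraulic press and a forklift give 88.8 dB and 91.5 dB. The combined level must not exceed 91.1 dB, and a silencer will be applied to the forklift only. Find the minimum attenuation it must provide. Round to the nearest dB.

Fixed contribution from the other source: Σ 10^(L/10) = 10^(88.8/10) = 7.586e+08 (88.80 dB).
The limit corresponds to 10^(91.1/10) = 1.288e+09; subtracting the fixed part leaves 5.297e+08 for the forklift, i.e. 87.24 dB.
Required insertion loss = 91.5 − 87.24 = 4.26 dB.

4 dB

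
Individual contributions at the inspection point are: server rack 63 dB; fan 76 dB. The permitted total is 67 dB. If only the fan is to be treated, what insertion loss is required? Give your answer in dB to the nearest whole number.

11 dB

Fixed contribution from the other source: Σ 10^(L/10) = 10^(63/10) = 1.995e+06 (63.00 dB).
To meet 67 dB overall, the treated fan may contribute at most 10^(67/10) − 1.995e+06 = 3.017e+06, i.e. 64.80 dB.
Required insertion loss = 76 − 64.80 = 11.20 dB.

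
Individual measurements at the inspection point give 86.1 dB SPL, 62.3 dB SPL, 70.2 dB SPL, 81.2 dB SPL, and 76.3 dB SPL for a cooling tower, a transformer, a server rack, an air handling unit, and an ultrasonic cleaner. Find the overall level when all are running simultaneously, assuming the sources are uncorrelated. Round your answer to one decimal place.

For uncorrelated sources the intensities add, so convert each level to linear form, sum, and take 10·log₁₀ of the total.
Σ 10^(L/10) = 10^(86.1/10) + 10^(62.3/10) + 10^(70.2/10) + 10^(81.2/10) + 10^(76.3/10) = 5.940e+08.
L_total = 10·log₁₀(5.940e+08) = 87.74 dB SPL.

87.7 dB SPL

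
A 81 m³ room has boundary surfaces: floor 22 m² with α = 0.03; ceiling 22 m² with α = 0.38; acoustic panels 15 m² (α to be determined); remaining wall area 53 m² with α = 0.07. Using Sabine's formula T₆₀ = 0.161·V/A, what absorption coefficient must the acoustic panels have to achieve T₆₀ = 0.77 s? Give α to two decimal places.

A = 0.161·V/T₆₀ = 0.161·81/0.77 = 16.94 m² sabins.
Absorption from the other surfaces = 22·0.03 + 22·0.38 + 53·0.07 = 12.73 m², so the acoustic panels must supply 4.21 m² over 15 m².
α = 4.21/15 = 0.280.

0.28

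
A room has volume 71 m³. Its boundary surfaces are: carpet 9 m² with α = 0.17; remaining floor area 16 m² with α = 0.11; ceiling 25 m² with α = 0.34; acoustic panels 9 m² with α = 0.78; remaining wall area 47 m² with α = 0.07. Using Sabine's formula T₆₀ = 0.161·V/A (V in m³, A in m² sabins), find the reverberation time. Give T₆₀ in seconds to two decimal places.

A = Σ Sᵢαᵢ = 9·0.17 + 16·0.11 + 25·0.34 + 9·0.78 + 47·0.07 = 22.10 m².
T₆₀ = 0.161 × 71 / 22.10 = 0.517 s.

0.52 s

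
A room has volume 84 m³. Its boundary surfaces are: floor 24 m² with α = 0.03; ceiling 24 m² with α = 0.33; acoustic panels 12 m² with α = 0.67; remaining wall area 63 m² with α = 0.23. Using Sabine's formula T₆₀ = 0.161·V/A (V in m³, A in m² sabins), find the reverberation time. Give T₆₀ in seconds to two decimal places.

0.43 s

Summing Sᵢαᵢ: 24·0.03 + 24·0.33 + 12·0.67 + 63·0.23 = 31.17 m².
T₆₀ = 0.161·V/A = 0.161·84/31.17 = 0.434 s.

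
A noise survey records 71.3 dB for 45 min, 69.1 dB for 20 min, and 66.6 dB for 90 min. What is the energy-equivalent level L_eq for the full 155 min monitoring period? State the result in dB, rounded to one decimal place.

Weight each interval's intensity by its duration and average over T = 155 min:
Σ tᵢ·10^(Lᵢ/10) = 45·10^(71.3/10) + 20·10^(69.1/10) + 90·10^(66.6/10) = 1.181e+09.
L_eq = 10·log₁₀(1.181e+09/155) = 68.82 dB.

68.8 dB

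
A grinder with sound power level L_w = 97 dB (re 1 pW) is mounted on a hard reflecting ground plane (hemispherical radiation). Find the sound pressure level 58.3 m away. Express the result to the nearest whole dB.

The power spreads over a hemisphere of area 2π·r², so L_p = L_w − 10·log₁₀(2π·r²).
2π·r² = 2.136e+04 m², 10·log₁₀ of that is 43.295 dB.
L_p = 97 − 43.295 = 53.70 dB.

54 dB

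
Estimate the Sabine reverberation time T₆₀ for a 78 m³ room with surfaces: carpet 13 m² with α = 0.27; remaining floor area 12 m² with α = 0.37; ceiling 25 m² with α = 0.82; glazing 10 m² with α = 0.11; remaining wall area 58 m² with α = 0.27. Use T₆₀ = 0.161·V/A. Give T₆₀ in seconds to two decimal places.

A = Σ Sᵢαᵢ = 13·0.27 + 12·0.37 + 25·0.82 + 10·0.11 + 58·0.27 = 45.21 m².
T₆₀ = 0.161 × 78 / 45.21 = 0.278 s.

0.28 s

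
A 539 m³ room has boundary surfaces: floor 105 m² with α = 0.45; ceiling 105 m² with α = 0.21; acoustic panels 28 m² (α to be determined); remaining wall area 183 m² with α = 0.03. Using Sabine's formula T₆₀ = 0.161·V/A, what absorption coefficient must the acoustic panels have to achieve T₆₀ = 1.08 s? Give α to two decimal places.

0.20

Required total absorption A = 0.161·539/1.08 = 80.35 m².
Absorption from the other surfaces = 105·0.45 + 105·0.21 + 183·0.03 = 74.79 m², so the acoustic panels must supply 5.56 m² over 28 m².
α = 5.56/28 = 0.199.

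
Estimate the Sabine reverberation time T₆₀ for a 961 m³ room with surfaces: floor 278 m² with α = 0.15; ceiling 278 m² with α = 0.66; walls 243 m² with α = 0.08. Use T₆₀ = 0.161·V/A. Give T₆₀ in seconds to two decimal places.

Summing Sᵢαᵢ: 278·0.15 + 278·0.66 + 243·0.08 = 244.62 m².
T₆₀ = 0.161·V/A = 0.161·961/244.62 = 0.632 s.

0.63 s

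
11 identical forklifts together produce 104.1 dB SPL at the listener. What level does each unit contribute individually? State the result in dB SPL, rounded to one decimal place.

93.7 dB SPL

11 equal contributions raise the level by 10·log₁₀ 11 = 10.414 dB, so each unit alone gives 104.1 − 10.414.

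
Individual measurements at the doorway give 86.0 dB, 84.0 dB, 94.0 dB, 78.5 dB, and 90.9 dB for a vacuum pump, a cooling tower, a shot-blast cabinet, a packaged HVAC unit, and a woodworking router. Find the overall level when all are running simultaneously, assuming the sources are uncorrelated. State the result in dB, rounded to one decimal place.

96.5 dB

Incoherent sources combine by intensity addition: L_total = 10·log₁₀(Σ 10^(L_i/10)).
Σ 10^(L/10) = 10^(86.0/10) + 10^(84.0/10) + 10^(94.0/10) + 10^(78.5/10) + 10^(90.9/10) = 4.462e+09.
L_total = 10·log₁₀(4.462e+09) = 96.50 dB.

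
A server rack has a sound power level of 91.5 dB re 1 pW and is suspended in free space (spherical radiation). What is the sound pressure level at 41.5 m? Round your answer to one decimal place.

L_p = L_w − 10·log₁₀(4π·r²) with r = 41.5 m.
4π·r² = 2.164e+04 m², 10·log₁₀ of that is 43.353 dB.
L_p = 91.5 − 43.353 = 48.15 dB.

48.1 dB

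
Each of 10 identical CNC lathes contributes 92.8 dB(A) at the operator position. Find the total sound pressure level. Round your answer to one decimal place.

With 10 equal, uncorrelated contributions the intensity is 10× that of one unit, giving a rise of 10·log₁₀ 10.
L_total = 92.8 + 10·log₁₀(10) = 92.8 + 10.000 = 102.80 dB(A).

102.8 dB(A)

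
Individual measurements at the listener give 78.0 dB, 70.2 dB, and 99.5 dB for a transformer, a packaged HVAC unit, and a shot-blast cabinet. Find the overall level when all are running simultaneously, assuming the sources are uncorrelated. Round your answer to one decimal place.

Incoherent sources combine by intensity addition: L_total = 10·log₁₀(Σ 10^(L_i/10)).
Σ 10^(L/10) = 10^(78.0/10) + 10^(70.2/10) + 10^(99.5/10) = 8.986e+09.
L_total = 10·log₁₀(8.986e+09) = 99.54 dB.

99.5 dB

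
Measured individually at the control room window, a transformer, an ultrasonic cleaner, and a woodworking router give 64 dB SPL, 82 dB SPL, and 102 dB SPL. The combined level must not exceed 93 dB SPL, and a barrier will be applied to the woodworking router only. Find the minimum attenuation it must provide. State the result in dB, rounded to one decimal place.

The untreated sources together contribute 10^(64/10) + 10^(82/10) = 1.610e+08, i.e. 82.07 dB SPL.
The limit corresponds to 10^(93/10) = 1.995e+09; subtracting the fixed part leaves 1.834e+09 for the woodworking router, i.e. 92.63 dB SPL.
So the woodworking router must be reduced from 102 to 92.63 dB SPL: IL = 9.37 dB.

9.4 dB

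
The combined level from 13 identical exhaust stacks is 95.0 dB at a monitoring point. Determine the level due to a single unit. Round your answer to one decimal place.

For N identical incoherent sources L_total = L₁ + 10·log₁₀ N, so L₁ = 95.0 − 10·log₁₀(13) = 95.0 − 11.139.

83.9 dB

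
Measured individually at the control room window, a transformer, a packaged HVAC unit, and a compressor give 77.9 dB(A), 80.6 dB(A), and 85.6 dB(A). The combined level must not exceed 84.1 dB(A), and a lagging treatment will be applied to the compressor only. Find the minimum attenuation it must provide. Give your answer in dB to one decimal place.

Fixed contribution from the other sources: Σ 10^(L/10) = 10^(77.9/10) + 10^(80.6/10) = 1.765e+08 (82.47 dB(A)).
The limit corresponds to 10^(84.1/10) = 2.570e+08; subtracting the fixed part leaves 8.056e+07 for the compressor, i.e. 79.06 dB(A).
So the compressor must be reduced from 85.6 to 79.06 dB(A): IL = 6.54 dB.

6.5 dB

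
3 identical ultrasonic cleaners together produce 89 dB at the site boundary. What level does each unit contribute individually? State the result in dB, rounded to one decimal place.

For N identical incoherent sources L_total = L₁ + 10·log₁₀ N, so L₁ = 89 − 10·log₁₀(3) = 89 − 4.771.

84.2 dB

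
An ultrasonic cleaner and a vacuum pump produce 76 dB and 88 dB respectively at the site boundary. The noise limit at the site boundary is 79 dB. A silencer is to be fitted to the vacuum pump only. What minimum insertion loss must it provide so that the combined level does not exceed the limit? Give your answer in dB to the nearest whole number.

12 dB

Fixed contribution from the other source: Σ 10^(L/10) = 10^(76/10) = 3.981e+07 (76.00 dB).
To meet 79 dB overall, the treated vacuum pump may contribute at most 10^(79/10) − 3.981e+07 = 3.962e+07, i.e. 75.98 dB.
So the vacuum pump must be reduced from 88 to 75.98 dB: IL = 12.02 dB.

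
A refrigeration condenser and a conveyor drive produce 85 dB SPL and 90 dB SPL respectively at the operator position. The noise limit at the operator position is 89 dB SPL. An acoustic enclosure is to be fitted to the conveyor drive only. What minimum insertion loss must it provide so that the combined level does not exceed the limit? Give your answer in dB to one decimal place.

The untreated sources together contribute 10^(85/10) = 3.162e+08, i.e. 85.00 dB SPL.
To meet 89 dB SPL overall, the treated conveyor drive may contribute at most 10^(89/10) − 3.162e+08 = 4.781e+08, i.e. 86.80 dB SPL.
Required insertion loss = 90 − 86.80 = 3.20 dB.

3.2 dB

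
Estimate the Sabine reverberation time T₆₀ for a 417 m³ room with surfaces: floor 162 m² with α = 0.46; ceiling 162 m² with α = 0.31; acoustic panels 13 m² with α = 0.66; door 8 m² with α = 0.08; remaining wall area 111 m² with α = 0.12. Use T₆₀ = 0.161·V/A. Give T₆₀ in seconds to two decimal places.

0.46 s

Total absorption A = 162·0.46 + 162·0.31 + 13·0.66 + 8·0.08 + 111·0.12 = 147.28 m² sabins.
T₆₀ = 0.161·V/A = 0.161·417/147.28 = 0.456 s.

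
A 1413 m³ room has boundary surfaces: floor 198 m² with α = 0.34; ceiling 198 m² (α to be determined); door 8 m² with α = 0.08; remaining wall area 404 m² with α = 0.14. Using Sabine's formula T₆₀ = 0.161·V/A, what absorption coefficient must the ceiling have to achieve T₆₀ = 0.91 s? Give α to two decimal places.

0.63

A = 0.161·V/T₆₀ = 0.161·1413/0.91 = 249.99 m² sabins.
Absorption from the other surfaces = 198·0.34 + 8·0.08 + 404·0.14 = 124.52 m², so the ceiling must supply 125.47 m² over 198 m².
α = 125.47/198 = 0.634.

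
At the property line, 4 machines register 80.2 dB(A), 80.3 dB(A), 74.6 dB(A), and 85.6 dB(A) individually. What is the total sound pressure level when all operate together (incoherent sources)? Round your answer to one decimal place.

For uncorrelated sources the intensities add, so convert each level to linear form, sum, and take 10·log₁₀ of the total.
Σ 10^(L/10) = 10^(80.2/10) + 10^(80.3/10) + 10^(74.6/10) + 10^(85.6/10) = 6.038e+08.
L_total = 10·log₁₀(6.038e+08) = 87.81 dB(A).

87.8 dB(A)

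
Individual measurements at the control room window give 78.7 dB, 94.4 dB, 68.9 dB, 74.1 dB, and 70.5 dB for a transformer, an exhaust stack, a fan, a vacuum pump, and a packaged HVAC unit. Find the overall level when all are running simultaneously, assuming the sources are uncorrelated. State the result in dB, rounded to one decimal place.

Incoherent sources combine by intensity addition: L_total = 10·log₁₀(Σ 10^(L_i/10)).
Σ 10^(L/10) = 10^(78.7/10) + 10^(94.4/10) + 10^(68.9/10) + 10^(74.1/10) + 10^(70.5/10) = 2.873e+09.
L_total = 10·log₁₀(2.873e+09) = 94.58 dB.

94.6 dB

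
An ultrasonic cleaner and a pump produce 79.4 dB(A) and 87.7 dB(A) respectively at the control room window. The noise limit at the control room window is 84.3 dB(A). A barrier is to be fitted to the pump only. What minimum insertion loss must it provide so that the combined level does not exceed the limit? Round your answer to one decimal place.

The untreated sources together contribute 10^(79.4/10) = 8.710e+07, i.e. 79.40 dB(A).
To meet 84.3 dB(A) overall, the treated pump may contribute at most 10^(84.3/10) − 8.710e+07 = 1.821e+08, i.e. 82.60 dB(A).
Required insertion loss = 87.7 − 82.60 = 5.10 dB.

5.1 dB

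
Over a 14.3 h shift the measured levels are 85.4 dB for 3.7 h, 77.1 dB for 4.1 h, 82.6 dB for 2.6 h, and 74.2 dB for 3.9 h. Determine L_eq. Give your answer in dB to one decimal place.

81.6 dB

Weight each interval's intensity by its duration and average over T = 14.3 h:
Σ tᵢ·10^(Lᵢ/10) = 3.7·10^(85.4/10) + 4.1·10^(77.1/10) + 2.6·10^(82.6/10) + 3.9·10^(74.2/10) = 2.069e+09.
L_eq = 10·log₁₀(2.069e+09/14.3) = 81.60 dB.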